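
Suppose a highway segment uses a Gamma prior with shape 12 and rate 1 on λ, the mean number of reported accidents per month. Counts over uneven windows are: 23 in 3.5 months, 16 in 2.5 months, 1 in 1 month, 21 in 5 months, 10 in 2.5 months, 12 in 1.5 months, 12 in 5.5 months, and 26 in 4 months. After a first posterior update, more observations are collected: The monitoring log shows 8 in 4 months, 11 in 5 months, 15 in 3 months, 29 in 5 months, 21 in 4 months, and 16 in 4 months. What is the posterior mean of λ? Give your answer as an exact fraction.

466/103

Total count: 23 + 16 + 1 + 21 + 10 + 12 + 12 + 26 = 121.
Total exposure: 3.5 + 2.5 + 1 + 5 + 2.5 + 1.5 + 5.5 + 4 = 25.5 months.
After the first batch: Gamma(12 + 121, 1 + 25.5) = Gamma(133, 53/2).
Total count: 8 + 11 + 15 + 29 + 21 + 16 = 100.
Total exposure: 4 + 5 + 3 + 5 + 4 + 4 = 25 months.
After the second batch: Gamma(133 + 100, 53/2 + 25) = Gamma(233, 103/2).
Posterior mean = α'/β' = 233/(103/2) = 466/103.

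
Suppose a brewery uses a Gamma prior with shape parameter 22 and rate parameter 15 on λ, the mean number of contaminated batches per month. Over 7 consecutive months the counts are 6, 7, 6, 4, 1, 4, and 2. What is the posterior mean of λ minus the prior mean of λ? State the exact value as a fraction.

Total count: 6 + 7 + 6 + 4 + 1 + 4 + 2 = 30.
Total exposure: 7 months.
Conjugate update: add total count to the shape and total exposure to the rate, giving Gamma(52, 22).
Posterior mean = 52/22 = 26/11; prior mean = 22/15 = 22/15. Difference = 26/11 − 22/15 = 148/165.

148/165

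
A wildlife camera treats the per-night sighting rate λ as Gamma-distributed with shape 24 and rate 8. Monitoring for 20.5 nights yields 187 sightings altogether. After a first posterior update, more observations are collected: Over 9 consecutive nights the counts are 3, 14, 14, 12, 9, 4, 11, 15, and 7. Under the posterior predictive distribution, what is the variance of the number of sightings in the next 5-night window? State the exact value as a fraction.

Total count 187 over total exposure 20.5 nights.
After the first batch: Gamma(24 + 187, 8 + 20.5) = Gamma(211, 57/2).
Total count: 3 + 14 + 14 + 12 + 9 + 4 + 11 + 15 + 7 = 89.
Total exposure: 9 nights.
After the second batch: Gamma(211 + 89, 57/2 + 9) = Gamma(300, 75/2).
The posterior predictive for a window of length T is Negative Binomial with variance T·α'·(β'+T)/β'² = 5·300·(85/2)/(5625/4) = 136/3.

136/3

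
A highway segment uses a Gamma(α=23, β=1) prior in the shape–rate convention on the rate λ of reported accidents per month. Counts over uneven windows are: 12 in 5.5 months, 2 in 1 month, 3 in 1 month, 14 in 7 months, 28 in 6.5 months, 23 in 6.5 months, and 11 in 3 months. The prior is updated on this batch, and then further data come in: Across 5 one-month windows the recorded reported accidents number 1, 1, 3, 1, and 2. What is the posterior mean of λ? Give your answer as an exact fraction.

Total count: 12 + 2 + 3 + 14 + 28 + 23 + 11 = 93.
Total exposure: 5.5 + 1 + 1 + 7 + 6.5 + 6.5 + 3 = 30.5 months.
After the first batch: Gamma(23 + 93, 1 + 30.5) = Gamma(116, 63/2).
Total count: 1 + 1 + 3 + 1 + 2 = 8.
Total exposure: 5 months.
After the second batch: Gamma(116 + 8, 63/2 + 5) = Gamma(124, 73/2).
Posterior mean = α'/β' = 124/(73/2) = 248/73.

248/73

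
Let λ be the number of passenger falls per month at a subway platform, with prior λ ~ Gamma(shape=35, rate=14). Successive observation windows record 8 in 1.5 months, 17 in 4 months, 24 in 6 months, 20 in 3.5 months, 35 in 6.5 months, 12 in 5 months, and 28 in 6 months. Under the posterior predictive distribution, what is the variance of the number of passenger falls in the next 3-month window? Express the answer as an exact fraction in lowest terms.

Total count: 8 + 17 + 24 + 20 + 35 + 12 + 28 = 144.
Total exposure: 1.5 + 4 + 6 + 3.5 + 6.5 + 5 + 6 = 32.5 months.
The Gamma prior is conjugate for the Poisson rate, so λ | data ~ Gamma(35+144, 14+32.5) = Gamma(179, 93/2).
The posterior predictive for a window of length T is Negative Binomial with variance T·α'·(β'+T)/β'² = 3·179·(99/2)/(8649/4) = 11814/961.

11814/961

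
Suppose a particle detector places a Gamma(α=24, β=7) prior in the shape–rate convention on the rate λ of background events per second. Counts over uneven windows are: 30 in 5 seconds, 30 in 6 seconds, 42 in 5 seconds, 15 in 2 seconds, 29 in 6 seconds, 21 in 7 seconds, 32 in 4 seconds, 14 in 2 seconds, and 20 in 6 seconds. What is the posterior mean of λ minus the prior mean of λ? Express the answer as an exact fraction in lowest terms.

Total count: 30 + 30 + 42 + 15 + 29 + 21 + 32 + 14 + 20 = 233.
Total exposure: 5 + 6 + 5 + 2 + 6 + 7 + 4 + 2 + 6 = 43 seconds.
By Gamma–Poisson conjugacy, the posterior is Gamma(α + Σx, β + Σt) = Gamma(24 + 233, 7 + 43) = Gamma(257, 50).
Posterior mean = 257/50 = 257/50; prior mean = 24/7 = 24/7. Difference = 257/50 − 24/7 = 599/350.

599/350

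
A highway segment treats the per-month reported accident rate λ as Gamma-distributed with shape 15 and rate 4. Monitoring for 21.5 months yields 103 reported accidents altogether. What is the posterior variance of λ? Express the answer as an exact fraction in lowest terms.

Total count 103 over total exposure 21.5 months.
By Gamma–Poisson conjugacy, the posterior is Gamma(α + Σx, β + Σt) = Gamma(15 + 103, 4 + 21.5) = Gamma(118, 51/2).
Posterior variance = α'/β'² = 118/(2601/4) = 472/2601.

472/2601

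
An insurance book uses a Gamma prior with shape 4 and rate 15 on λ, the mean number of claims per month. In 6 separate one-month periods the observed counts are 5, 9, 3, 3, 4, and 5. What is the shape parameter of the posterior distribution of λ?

Total count: 5 + 9 + 3 + 3 + 4 + 5 = 29.
Total exposure: 6 months.
Gamma(α, β) with Poisson data over total exposure Σt gives posterior Gamma(α+Σx, β+Σt) = Gamma(33, 21).

33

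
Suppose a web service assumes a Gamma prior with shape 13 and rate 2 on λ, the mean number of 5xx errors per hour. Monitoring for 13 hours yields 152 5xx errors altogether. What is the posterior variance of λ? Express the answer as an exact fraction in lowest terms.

11/15

Total count 152 over total exposure 13 hours.
The Gamma prior is conjugate for the Poisson rate, so λ | data ~ Gamma(13+152, 2+13) = Gamma(165, 15).
Posterior variance = α'/β'² = 165/225 = 11/15.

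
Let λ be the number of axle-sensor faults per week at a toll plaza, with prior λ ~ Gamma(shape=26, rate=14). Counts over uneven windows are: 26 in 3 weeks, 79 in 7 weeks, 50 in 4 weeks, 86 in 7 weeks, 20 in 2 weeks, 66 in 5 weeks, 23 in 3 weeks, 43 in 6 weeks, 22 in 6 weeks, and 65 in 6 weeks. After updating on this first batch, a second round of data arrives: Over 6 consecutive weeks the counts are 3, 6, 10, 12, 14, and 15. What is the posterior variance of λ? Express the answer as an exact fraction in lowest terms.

Total count: 26 + 79 + 50 + 86 + 20 + 66 + 23 + 43 + 22 + 65 = 480.
Total exposure: 3 + 7 + 4 + 7 + 2 + 5 + 3 + 6 + 6 + 6 = 49 weeks.
After the first batch: Gamma(26 + 480, 14 + 49) = Gamma(506, 63).
Total count: 3 + 6 + 10 + 12 + 14 + 15 = 60.
Total exposure: 6 weeks.
After the second batch: Gamma(506 + 60, 63 + 6) = Gamma(566, 69).
Posterior variance = α'/β'² = 566/4761.

566/4761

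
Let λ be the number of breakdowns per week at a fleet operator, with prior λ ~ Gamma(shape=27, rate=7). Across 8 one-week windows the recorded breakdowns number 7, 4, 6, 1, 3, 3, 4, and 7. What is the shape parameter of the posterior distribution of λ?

62

Total count: 7 + 4 + 6 + 1 + 3 + 3 + 4 + 7 = 35.
Total exposure: 8 weeks.
The Gamma prior is conjugate for the Poisson rate, so λ | data ~ Gamma(27+35, 7+8) = Gamma(62, 15).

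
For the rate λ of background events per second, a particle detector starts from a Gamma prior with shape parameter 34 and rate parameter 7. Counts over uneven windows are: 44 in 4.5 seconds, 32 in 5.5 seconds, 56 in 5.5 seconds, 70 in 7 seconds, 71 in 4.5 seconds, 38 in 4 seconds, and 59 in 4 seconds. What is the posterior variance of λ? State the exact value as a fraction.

101/441

Total count: 44 + 32 + 56 + 70 + 71 + 38 + 59 = 370.
Total exposure: 4.5 + 5.5 + 5.5 + 7 + 4.5 + 4 + 4 = 35 seconds.
The Gamma prior is conjugate for the Poisson rate, so λ | data ~ Gamma(34+370, 7+35) = Gamma(404, 42).
Posterior variance = α'/β'² = 404/1764 = 101/441.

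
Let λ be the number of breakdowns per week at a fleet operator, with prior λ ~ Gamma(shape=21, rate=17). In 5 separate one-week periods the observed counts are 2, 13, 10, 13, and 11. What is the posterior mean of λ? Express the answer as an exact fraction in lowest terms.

35/11

Total count: 2 + 13 + 10 + 13 + 11 = 49.
Total exposure: 5 weeks.
The Gamma prior is conjugate for the Poisson rate, so λ | data ~ Gamma(21+49, 17+5) = Gamma(70, 22).
Posterior mean = α'/β' = 70/22 = 35/11.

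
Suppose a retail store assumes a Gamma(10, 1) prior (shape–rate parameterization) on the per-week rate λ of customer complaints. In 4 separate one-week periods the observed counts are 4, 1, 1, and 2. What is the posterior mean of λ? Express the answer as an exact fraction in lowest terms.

18/5

Total count: 4 + 1 + 1 + 2 = 8.
Total exposure: 4 weeks.
Posterior: α' = 10 + 8 = 18, β' = 1 + 4 = 5.
Posterior mean = α'/β' = 18/5.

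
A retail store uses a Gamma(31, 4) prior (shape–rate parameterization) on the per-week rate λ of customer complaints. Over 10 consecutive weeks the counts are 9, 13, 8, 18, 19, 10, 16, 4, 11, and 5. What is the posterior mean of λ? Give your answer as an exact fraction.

72/7

Total count: 9 + 13 + 8 + 18 + 19 + 10 + 16 + 4 + 11 + 5 = 113.
Total exposure: 10 weeks.
By Gamma–Poisson conjugacy, the posterior is Gamma(α + Σx, β + Σt) = Gamma(31 + 113, 4 + 10) = Gamma(144, 14).
Posterior mean = α'/β' = 144/14 = 72/7.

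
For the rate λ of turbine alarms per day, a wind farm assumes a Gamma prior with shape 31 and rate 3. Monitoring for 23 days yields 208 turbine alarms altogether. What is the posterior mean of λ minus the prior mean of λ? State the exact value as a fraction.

-89/78

Total count 208 over total exposure 23 days.
Gamma(α, β) with Poisson data over total exposure Σt gives posterior Gamma(α+Σx, β+Σt) = Gamma(239, 26).
Posterior mean = 239/26 = 239/26; prior mean = 31/3 = 31/3. Difference = 239/26 − 31/3 = -89/78.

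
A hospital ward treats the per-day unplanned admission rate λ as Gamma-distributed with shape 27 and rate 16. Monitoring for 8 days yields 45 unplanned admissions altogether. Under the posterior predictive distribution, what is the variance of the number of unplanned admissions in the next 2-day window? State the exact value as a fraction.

13/2

Total count 45 over total exposure 8 days.
Conjugate update: add total count to the shape and total exposure to the rate, giving Gamma(72, 24).
The posterior predictive for a window of length T is Negative Binomial with variance T·α'·(β'+T)/β'² = 2·72·26/576 = 13/2.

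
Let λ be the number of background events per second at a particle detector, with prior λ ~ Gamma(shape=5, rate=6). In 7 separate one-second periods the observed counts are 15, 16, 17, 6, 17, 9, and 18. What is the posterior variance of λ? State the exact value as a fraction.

103/169

Total count: 15 + 16 + 17 + 6 + 17 + 9 + 18 = 98.
Total exposure: 7 seconds.
Posterior: α' = 5 + 98 = 103, β' = 6 + 7 = 13.
Posterior variance = α'/β'² = 103/169.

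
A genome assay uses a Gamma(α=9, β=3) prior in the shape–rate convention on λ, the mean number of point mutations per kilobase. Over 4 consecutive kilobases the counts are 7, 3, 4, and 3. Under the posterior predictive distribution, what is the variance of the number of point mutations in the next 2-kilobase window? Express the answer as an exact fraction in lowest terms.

Total count: 7 + 3 + 4 + 3 = 17.
Total exposure: 4 kilobases.
The Gamma prior is conjugate for the Poisson rate, so λ | data ~ Gamma(9+17, 3+4) = Gamma(26, 7).
The posterior predictive for a window of length T is Negative Binomial with variance T·α'·(β'+T)/β'² = 2·26·9/49 = 468/49.

468/49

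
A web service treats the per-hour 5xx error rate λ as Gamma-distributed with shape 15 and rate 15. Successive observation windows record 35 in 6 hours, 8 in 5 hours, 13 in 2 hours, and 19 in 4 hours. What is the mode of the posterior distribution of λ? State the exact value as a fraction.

89/32

Total count: 35 + 8 + 13 + 19 = 75.
Total exposure: 6 + 5 + 2 + 4 = 17 hours.
By Gamma–Poisson conjugacy, the posterior is Gamma(α + Σx, β + Σt) = Gamma(15 + 75, 15 + 17) = Gamma(90, 32).
Posterior mode = (α'−1)/β' = 89/32.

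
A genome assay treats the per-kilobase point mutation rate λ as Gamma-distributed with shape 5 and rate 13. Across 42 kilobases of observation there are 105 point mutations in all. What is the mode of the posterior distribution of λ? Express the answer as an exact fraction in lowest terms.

109/55

Total count 105 over total exposure 42 kilobases.
By Gamma–Poisson conjugacy, the posterior is Gamma(α + Σx, β + Σt) = Gamma(5 + 105, 13 + 42) = Gamma(110, 55).
Posterior mode = (α'−1)/β' = 109/55.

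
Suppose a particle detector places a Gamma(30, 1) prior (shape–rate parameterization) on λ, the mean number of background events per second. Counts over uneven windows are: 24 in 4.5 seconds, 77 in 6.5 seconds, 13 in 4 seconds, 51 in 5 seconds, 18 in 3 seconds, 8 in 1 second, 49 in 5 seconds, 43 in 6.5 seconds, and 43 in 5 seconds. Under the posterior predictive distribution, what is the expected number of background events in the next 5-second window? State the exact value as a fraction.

3560/83

Total count: 24 + 77 + 13 + 51 + 18 + 8 + 49 + 43 + 43 = 326.
Total exposure: 4.5 + 6.5 + 4 + 5 + 3 + 1 + 5 + 6.5 + 5 = 40.5 seconds.
Gamma(α, β) with Poisson data over total exposure Σt gives posterior Gamma(α+Σx, β+Σt) = Gamma(356, 83/2).
Predictive mean over a 5-second window = T·E[λ|data] = 5·356/(83/2) = 3560/83.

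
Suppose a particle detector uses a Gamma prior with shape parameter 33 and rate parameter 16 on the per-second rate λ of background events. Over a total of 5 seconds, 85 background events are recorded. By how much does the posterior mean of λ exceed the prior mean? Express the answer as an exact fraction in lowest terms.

Total count 85 over total exposure 5 seconds.
By Gamma–Poisson conjugacy, the posterior is Gamma(α + Σx, β + Σt) = Gamma(33 + 85, 16 + 5) = Gamma(118, 21).
Posterior mean = 118/21 = 118/21; prior mean = 33/16 = 33/16. Difference = 118/21 − 33/16 = 1195/336.

1195/336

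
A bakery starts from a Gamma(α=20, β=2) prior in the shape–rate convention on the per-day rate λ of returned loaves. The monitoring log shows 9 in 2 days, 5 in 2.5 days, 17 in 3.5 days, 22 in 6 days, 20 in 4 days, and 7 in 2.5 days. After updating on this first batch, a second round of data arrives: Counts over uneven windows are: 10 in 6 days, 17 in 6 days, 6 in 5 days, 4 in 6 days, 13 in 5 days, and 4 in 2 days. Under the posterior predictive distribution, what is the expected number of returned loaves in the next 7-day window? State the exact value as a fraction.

308/15

Total count: 9 + 5 + 17 + 22 + 20 + 7 = 80.
Total exposure: 2 + 2.5 + 3.5 + 6 + 4 + 2.5 = 20.5 days.
After the first batch: Gamma(20 + 80, 2 + 20.5) = Gamma(100, 45/2).
Total count: 10 + 17 + 6 + 4 + 13 + 4 = 54.
Total exposure: 6 + 6 + 5 + 6 + 5 + 2 = 30 days.
After the second batch: Gamma(100 + 54, 45/2 + 30) = Gamma(154, 105/2).
Predictive mean over a 7-day window = T·E[λ|data] = 7·154/(105/2) = 308/15.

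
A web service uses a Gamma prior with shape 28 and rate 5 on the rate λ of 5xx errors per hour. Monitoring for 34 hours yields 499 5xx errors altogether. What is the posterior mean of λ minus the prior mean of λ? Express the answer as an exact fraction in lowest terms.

Total count 499 over total exposure 34 hours.
Conjugate update: add total count to the shape and total exposure to the rate, giving Gamma(527, 39).
Posterior mean = 527/39 = 527/39; prior mean = 28/5 = 28/5. Difference = 527/39 − 28/5 = 1543/195.

1543/195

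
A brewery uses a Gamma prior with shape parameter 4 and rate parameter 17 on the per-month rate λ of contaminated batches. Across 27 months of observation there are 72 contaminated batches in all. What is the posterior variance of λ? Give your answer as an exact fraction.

Total count 72 over total exposure 27 months.
Gamma(α, β) with Poisson data over total exposure Σt gives posterior Gamma(α+Σx, β+Σt) = Gamma(76, 44).
Posterior variance = α'/β'² = 76/1936 = 19/484.

19/484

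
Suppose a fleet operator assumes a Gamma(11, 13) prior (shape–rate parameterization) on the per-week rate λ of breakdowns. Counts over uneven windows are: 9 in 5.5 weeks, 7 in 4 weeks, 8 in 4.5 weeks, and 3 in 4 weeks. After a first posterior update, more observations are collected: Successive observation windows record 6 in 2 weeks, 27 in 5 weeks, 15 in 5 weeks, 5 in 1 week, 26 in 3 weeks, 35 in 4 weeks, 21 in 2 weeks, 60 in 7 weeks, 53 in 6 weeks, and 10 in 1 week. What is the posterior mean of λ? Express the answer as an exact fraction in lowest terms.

Total count: 9 + 7 + 8 + 3 = 27.
Total exposure: 5.5 + 4 + 4.5 + 4 = 18 weeks.
After the first batch: Gamma(11 + 27, 13 + 18) = Gamma(38, 31).
Total count: 6 + 27 + 15 + 5 + 26 + 35 + 21 + 60 + 53 + 10 = 258.
Total exposure: 2 + 5 + 5 + 1 + 3 + 4 + 2 + 7 + 6 + 1 = 36 weeks.
After the second batch: Gamma(38 + 258, 31 + 36) = Gamma(296, 67).
Posterior mean = α'/β' = 296/67.

296/67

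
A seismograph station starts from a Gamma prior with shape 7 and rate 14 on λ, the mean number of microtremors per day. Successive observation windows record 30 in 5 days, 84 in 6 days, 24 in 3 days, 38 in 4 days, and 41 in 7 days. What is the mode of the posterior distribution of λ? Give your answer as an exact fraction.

Total count: 30 + 84 + 24 + 38 + 41 = 217.
Total exposure: 5 + 6 + 3 + 4 + 7 = 25 days.
By Gamma–Poisson conjugacy, the posterior is Gamma(α + Σx, β + Σt) = Gamma(7 + 217, 14 + 25) = Gamma(224, 39).
Posterior mode = (α'−1)/β' = 223/39.

223/39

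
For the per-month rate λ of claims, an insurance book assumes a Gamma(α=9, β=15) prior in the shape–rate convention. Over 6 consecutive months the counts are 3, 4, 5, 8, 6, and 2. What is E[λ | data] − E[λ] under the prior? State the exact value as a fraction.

Total count: 3 + 4 + 5 + 8 + 6 + 2 = 28.
Total exposure: 6 months.
By Gamma–Poisson conjugacy, the posterior is Gamma(α + Σx, β + Σt) = Gamma(9 + 28, 15 + 6) = Gamma(37, 21).
Posterior mean = 37/21 = 37/21; prior mean = 9/15 = 3/5. Difference = 37/21 − 3/5 = 122/105.

122/105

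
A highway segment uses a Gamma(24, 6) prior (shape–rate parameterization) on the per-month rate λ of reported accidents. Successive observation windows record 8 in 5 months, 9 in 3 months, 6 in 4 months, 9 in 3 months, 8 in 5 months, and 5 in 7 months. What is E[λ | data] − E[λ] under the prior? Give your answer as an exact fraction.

-21/11

Total count: 8 + 9 + 6 + 9 + 8 + 5 = 45.
Total exposure: 5 + 3 + 4 + 3 + 5 + 7 = 27 months.
Posterior: α' = 24 + 45 = 69, β' = 6 + 27 = 33.
Posterior mean = 69/33 = 23/11; prior mean = 24/6 = 4. Difference = 23/11 − 4 = -21/11.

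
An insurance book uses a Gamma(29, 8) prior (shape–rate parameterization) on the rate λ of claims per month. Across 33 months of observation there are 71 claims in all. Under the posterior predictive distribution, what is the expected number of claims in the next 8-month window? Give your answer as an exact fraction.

Total count 71 over total exposure 33 months.
Gamma(α, β) with Poisson data over total exposure Σt gives posterior Gamma(α+Σx, β+Σt) = Gamma(100, 41).
Predictive mean over an 8-month window = T·E[λ|data] = 8·100/41 = 800/41.

800/41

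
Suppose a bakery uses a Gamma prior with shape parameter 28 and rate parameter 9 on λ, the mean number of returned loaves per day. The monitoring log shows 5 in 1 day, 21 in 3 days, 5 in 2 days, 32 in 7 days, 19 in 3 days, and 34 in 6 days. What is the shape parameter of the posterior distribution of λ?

Total count: 5 + 21 + 5 + 32 + 19 + 34 = 116.
Total exposure: 1 + 3 + 2 + 7 + 3 + 6 = 22 days.
The Gamma prior is conjugate for the Poisson rate, so λ | data ~ Gamma(28+116, 9+22) = Gamma(144, 31).

144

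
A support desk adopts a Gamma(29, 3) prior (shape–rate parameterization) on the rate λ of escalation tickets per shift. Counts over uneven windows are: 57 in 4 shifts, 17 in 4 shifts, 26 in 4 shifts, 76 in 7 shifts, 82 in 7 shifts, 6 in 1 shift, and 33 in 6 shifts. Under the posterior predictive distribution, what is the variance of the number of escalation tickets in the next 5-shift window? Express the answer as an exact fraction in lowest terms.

Total count: 57 + 17 + 26 + 76 + 82 + 6 + 33 = 297.
Total exposure: 4 + 4 + 4 + 7 + 7 + 1 + 6 = 33 shifts.
Posterior: α' = 29 + 297 = 326, β' = 3 + 33 = 36.
The posterior predictive for a window of length T is Negative Binomial with variance T·α'·(β'+T)/β'² = 5·326·41/1296 = 33415/648.

33415/648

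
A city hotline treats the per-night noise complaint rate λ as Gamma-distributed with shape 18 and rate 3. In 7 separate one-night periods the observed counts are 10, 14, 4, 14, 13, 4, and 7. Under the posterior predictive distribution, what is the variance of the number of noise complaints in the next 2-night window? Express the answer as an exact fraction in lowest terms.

504/25

Total count: 10 + 14 + 4 + 14 + 13 + 4 + 7 = 66.
Total exposure: 7 nights.
Posterior: α' = 18 + 66 = 84, β' = 3 + 7 = 10.
The posterior predictive for a window of length T is Negative Binomial with variance T·α'·(β'+T)/β'² = 2·84·12/100 = 504/25.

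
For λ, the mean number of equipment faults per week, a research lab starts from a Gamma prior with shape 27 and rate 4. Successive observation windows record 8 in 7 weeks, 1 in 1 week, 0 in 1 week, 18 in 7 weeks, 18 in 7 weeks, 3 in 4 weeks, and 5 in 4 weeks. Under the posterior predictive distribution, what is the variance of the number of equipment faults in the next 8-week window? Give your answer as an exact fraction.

Total count: 8 + 1 + 0 + 18 + 18 + 3 + 5 = 53.
Total exposure: 7 + 1 + 1 + 7 + 7 + 4 + 4 = 31 weeks.
Conjugate update: add total count to the shape and total exposure to the rate, giving Gamma(80, 35).
The posterior predictive for a window of length T is Negative Binomial with variance T·α'·(β'+T)/β'² = 8·80·43/1225 = 5504/245.

5504/245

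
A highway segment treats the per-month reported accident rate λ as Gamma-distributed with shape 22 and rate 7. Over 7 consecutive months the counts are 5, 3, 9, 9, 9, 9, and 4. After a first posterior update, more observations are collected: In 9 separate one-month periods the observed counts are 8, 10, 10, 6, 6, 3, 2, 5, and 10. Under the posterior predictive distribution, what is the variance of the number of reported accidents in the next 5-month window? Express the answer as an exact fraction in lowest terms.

Total count: 5 + 3 + 9 + 9 + 9 + 9 + 4 = 48.
Total exposure: 7 months.
After the first batch: Gamma(22 + 48, 7 + 7) = Gamma(70, 14).
Total count: 8 + 10 + 10 + 6 + 6 + 3 + 2 + 5 + 10 = 60.
Total exposure: 9 months.
After the second batch: Gamma(70 + 60, 14 + 9) = Gamma(130, 23).
The posterior predictive for a window of length T is Negative Binomial with variance T·α'·(β'+T)/β'² = 5·130·28/529 = 18200/529.

18200/529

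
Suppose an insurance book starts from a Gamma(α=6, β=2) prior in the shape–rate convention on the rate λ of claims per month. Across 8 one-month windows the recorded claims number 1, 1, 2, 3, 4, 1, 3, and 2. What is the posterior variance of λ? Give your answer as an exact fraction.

Total count: 1 + 1 + 2 + 3 + 4 + 1 + 3 + 2 = 17.
Total exposure: 8 months.
Gamma(α, β) with Poisson data over total exposure Σt gives posterior Gamma(α+Σx, β+Σt) = Gamma(23, 10).
Posterior variance = α'/β'² = 23/100.

23/100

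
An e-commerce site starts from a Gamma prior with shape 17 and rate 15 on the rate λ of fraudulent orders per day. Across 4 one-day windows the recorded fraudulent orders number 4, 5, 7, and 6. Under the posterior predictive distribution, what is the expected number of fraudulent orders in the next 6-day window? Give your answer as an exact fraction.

234/19

Total count: 4 + 5 + 7 + 6 = 22.
Total exposure: 4 days.
Posterior: α' = 17 + 22 = 39, β' = 15 + 4 = 19.
Predictive mean over a 6-day window = T·E[λ|data] = 6·39/19 = 234/19.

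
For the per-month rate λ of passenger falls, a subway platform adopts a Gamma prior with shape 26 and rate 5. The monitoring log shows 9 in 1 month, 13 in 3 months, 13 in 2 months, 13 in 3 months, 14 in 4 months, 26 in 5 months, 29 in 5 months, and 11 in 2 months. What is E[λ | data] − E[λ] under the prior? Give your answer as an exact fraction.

-1/15

Total count: 9 + 13 + 13 + 13 + 14 + 26 + 29 + 11 = 128.
Total exposure: 1 + 3 + 2 + 3 + 4 + 5 + 5 + 2 = 25 months.
Conjugate update: add total count to the shape and total exposure to the rate, giving Gamma(154, 30).
Posterior mean = 154/30 = 77/15; prior mean = 26/5 = 26/5. Difference = 77/15 − 26/5 = -1/15.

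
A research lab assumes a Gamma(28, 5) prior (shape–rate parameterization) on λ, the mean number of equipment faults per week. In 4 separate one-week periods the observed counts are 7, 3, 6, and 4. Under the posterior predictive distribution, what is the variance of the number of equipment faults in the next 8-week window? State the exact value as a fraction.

Total count: 7 + 3 + 6 + 4 = 20.
Total exposure: 4 weeks.
Conjugate update: add total count to the shape and total exposure to the rate, giving Gamma(48, 9).
The posterior predictive for a window of length T is Negative Binomial with variance T·α'·(β'+T)/β'² = 8·48·17/81 = 2176/27.

2176/27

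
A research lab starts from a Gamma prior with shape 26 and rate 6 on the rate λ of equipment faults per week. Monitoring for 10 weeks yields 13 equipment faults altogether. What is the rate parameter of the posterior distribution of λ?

Total count 13 over total exposure 10 weeks.
By Gamma–Poisson conjugacy, the posterior is Gamma(α + Σx, β + Σt) = Gamma(26 + 13, 6 + 10) = Gamma(39, 16).

16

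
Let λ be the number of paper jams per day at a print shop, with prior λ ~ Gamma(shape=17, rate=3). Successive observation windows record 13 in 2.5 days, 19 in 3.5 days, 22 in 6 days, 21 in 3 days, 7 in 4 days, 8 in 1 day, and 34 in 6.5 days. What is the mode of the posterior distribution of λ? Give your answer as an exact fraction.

280/59

Total count: 13 + 19 + 22 + 21 + 7 + 8 + 34 = 124.
Total exposure: 2.5 + 3.5 + 6 + 3 + 4 + 1 + 6.5 = 26.5 days.
By Gamma–Poisson conjugacy, the posterior is Gamma(α + Σx, β + Σt) = Gamma(17 + 124, 3 + 26.5) = Gamma(141, 59/2).
Posterior mode = (α'−1)/β' = 140/(59/2) = 280/59.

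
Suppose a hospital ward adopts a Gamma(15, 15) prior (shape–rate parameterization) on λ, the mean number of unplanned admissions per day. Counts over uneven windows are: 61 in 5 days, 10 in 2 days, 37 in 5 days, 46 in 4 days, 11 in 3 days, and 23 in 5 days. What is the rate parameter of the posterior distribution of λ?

Total count: 61 + 10 + 37 + 46 + 11 + 23 = 188.
Total exposure: 5 + 2 + 5 + 4 + 3 + 5 = 24 days.
Conjugate update: add total count to the shape and total exposure to the rate, giving Gamma(203, 39).

39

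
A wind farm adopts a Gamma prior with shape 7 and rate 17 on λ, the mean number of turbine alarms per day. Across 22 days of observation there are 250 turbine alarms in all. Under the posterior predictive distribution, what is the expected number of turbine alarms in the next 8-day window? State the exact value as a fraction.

2056/39

Total count 250 over total exposure 22 days.
Conjugate update: add total count to the shape and total exposure to the rate, giving Gamma(257, 39).
Predictive mean over an 8-day window = T·E[λ|data] = 8·257/39 = 2056/39.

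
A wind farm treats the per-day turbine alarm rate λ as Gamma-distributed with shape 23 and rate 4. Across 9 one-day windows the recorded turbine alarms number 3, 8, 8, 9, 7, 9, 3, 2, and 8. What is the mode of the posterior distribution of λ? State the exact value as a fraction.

79/13

Total count: 3 + 8 + 8 + 9 + 7 + 9 + 3 + 2 + 8 = 57.
Total exposure: 9 days.
By Gamma–Poisson conjugacy, the posterior is Gamma(α + Σx, β + Σt) = Gamma(23 + 57, 4 + 9) = Gamma(80, 13).
Posterior mode = (α'−1)/β' = 79/13.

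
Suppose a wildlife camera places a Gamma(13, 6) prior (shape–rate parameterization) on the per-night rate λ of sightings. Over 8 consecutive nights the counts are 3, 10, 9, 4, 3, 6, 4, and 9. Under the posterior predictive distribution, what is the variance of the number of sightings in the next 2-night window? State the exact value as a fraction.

488/49

Total count: 3 + 10 + 9 + 4 + 3 + 6 + 4 + 9 = 48.
Total exposure: 8 nights.
The Gamma prior is conjugate for the Poisson rate, so λ | data ~ Gamma(13+48, 6+8) = Gamma(61, 14).
The posterior predictive for a window of length T is Negative Binomial with variance T·α'·(β'+T)/β'² = 2·61·16/196 = 488/49.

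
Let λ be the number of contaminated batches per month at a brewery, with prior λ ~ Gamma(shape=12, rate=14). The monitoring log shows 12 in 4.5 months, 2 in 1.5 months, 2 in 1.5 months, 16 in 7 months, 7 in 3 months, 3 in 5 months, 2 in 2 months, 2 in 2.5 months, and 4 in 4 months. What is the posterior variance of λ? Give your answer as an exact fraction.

62/2025

Total count: 12 + 2 + 2 + 16 + 7 + 3 + 2 + 2 + 4 = 50.
Total exposure: 4.5 + 1.5 + 1.5 + 7 + 3 + 5 + 2 + 2.5 + 4 = 31 months.
The Gamma prior is conjugate for the Poisson rate, so λ | data ~ Gamma(12+50, 14+31) = Gamma(62, 45).
Posterior variance = α'/β'² = 62/2025.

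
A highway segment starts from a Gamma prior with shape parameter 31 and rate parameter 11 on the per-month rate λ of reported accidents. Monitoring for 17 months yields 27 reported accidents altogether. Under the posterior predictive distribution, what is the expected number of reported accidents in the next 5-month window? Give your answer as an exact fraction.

145/14

Total count 27 over total exposure 17 months.
Posterior: α' = 31 + 27 = 58, β' = 11 + 17 = 28.
Predictive mean over a 5-month window = T·E[λ|data] = 5·58/28 = 145/14.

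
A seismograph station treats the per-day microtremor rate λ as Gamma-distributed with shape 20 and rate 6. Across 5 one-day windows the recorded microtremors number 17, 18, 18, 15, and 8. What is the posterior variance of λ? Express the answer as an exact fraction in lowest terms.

Total count: 17 + 18 + 18 + 15 + 8 = 76.
Total exposure: 5 days.
The Gamma prior is conjugate for the Poisson rate, so λ | data ~ Gamma(20+76, 6+5) = Gamma(96, 11).
Posterior variance = α'/β'² = 96/121.

96/121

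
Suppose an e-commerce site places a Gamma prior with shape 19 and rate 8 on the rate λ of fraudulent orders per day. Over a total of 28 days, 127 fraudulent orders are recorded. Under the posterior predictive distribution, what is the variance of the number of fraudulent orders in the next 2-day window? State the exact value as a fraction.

1387/162

Total count 127 over total exposure 28 days.
Posterior: α' = 19 + 127 = 146, β' = 8 + 28 = 36.
The posterior predictive for a window of length T is Negative Binomial with variance T·α'·(β'+T)/β'² = 2·146·38/1296 = 1387/162.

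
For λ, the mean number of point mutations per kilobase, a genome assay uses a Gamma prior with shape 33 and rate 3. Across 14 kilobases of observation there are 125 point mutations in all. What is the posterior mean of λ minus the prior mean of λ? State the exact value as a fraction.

-29/17

Total count 125 over total exposure 14 kilobases.
The Gamma prior is conjugate for the Poisson rate, so λ | data ~ Gamma(33+125, 3+14) = Gamma(158, 17).
Posterior mean = 158/17 = 158/17; prior mean = 33/3 = 11. Difference = 158/17 − 11 = -29/17.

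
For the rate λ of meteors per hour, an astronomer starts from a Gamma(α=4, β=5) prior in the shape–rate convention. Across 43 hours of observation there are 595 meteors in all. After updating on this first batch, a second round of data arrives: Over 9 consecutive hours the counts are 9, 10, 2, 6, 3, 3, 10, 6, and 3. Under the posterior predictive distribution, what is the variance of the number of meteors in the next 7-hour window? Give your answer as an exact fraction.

Total count 595 over total exposure 43 hours.
After the first batch: Gamma(4 + 595, 5 + 43) = Gamma(599, 48).
Total count: 9 + 10 + 2 + 6 + 3 + 3 + 10 + 6 + 3 = 52.
Total exposure: 9 hours.
After the second batch: Gamma(599 + 52, 48 + 9) = Gamma(651, 57).
The posterior predictive for a window of length T is Negative Binomial with variance T·α'·(β'+T)/β'² = 7·651·64/3249 = 97216/1083.

97216/1083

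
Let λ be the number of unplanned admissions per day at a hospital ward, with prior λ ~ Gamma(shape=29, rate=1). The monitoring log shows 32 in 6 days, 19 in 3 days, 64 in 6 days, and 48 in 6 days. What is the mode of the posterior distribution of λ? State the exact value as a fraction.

Total count: 32 + 19 + 64 + 48 = 163.
Total exposure: 6 + 3 + 6 + 6 = 21 days.
Gamma(α, β) with Poisson data over total exposure Σt gives posterior Gamma(α+Σx, β+Σt) = Gamma(192, 22).
Posterior mode = (α'−1)/β' = 191/22.

191/22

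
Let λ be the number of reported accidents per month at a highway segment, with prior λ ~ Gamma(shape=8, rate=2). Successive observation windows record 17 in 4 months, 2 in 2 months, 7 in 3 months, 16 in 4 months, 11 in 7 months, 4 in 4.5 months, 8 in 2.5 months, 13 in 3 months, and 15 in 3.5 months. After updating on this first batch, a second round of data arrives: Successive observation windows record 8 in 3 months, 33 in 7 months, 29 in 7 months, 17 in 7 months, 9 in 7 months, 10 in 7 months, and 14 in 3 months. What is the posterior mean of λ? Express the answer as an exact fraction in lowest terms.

26/9

Total count: 17 + 2 + 7 + 16 + 11 + 4 + 8 + 13 + 15 = 93.
Total exposure: 4 + 2 + 3 + 4 + 7 + 4.5 + 2.5 + 3 + 3.5 = 33.5 months.
After the first batch: Gamma(8 + 93, 2 + 33.5) = Gamma(101, 71/2).
Total count: 8 + 33 + 29 + 17 + 9 + 10 + 14 = 120.
Total exposure: 3 + 7 + 7 + 7 + 7 + 7 + 3 = 41 months.
After the second batch: Gamma(101 + 120, 71/2 + 41) = Gamma(221, 153/2).
Posterior mean = α'/β' = 221/(153/2) = 26/9.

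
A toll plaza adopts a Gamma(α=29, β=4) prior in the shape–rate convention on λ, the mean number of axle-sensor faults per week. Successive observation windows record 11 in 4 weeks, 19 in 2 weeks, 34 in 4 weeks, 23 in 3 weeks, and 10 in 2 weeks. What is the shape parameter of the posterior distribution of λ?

126

Total count: 11 + 19 + 34 + 23 + 10 = 97.
Total exposure: 4 + 2 + 4 + 3 + 2 = 15 weeks.
Conjugate update: add total count to the shape and total exposure to the rate, giving Gamma(126, 19).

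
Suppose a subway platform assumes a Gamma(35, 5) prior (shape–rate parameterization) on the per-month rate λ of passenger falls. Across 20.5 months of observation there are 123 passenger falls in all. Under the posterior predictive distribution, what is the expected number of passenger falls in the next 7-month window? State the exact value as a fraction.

Total count 123 over total exposure 20.5 months.
Conjugate update: add total count to the shape and total exposure to the rate, giving Gamma(158, 51/2).
Predictive mean over a 7-month window = T·E[λ|data] = 7·158/(51/2) = 2212/51.

2212/51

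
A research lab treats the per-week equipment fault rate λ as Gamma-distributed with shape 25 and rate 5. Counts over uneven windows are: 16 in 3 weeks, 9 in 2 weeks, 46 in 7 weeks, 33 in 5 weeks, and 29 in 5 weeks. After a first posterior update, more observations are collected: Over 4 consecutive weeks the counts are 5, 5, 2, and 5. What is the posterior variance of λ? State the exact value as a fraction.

Total count: 16 + 9 + 46 + 33 + 29 = 133.
Total exposure: 3 + 2 + 7 + 5 + 5 = 22 weeks.
After the first batch: Gamma(25 + 133, 5 + 22) = Gamma(158, 27).
Total count: 5 + 5 + 2 + 5 = 17.
Total exposure: 4 weeks.
After the second batch: Gamma(158 + 17, 27 + 4) = Gamma(175, 31).
Posterior variance = α'/β'² = 175/961.

175/961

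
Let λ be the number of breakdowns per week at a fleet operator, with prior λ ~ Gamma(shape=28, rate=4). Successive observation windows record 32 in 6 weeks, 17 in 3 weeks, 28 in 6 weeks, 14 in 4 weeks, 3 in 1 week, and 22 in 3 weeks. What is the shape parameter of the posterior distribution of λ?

144

Total count: 32 + 17 + 28 + 14 + 3 + 22 = 116.
Total exposure: 6 + 3 + 6 + 4 + 1 + 3 = 23 weeks.
Posterior: α' = 28 + 116 = 144, β' = 4 + 23 = 27.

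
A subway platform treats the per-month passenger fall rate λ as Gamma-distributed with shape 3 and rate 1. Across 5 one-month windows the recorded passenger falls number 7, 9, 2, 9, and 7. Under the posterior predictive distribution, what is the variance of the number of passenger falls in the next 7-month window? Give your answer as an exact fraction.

Total count: 7 + 9 + 2 + 9 + 7 = 34.
Total exposure: 5 months.
The Gamma prior is conjugate for the Poisson rate, so λ | data ~ Gamma(3+34, 1+5) = Gamma(37, 6).
The posterior predictive for a window of length T is Negative Binomial with variance T·α'·(β'+T)/β'² = 7·37·13/36 = 3367/36.

3367/36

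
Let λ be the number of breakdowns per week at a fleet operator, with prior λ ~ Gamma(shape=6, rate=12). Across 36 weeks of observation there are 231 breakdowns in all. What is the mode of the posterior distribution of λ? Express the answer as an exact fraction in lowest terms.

59/12

Total count 231 over total exposure 36 weeks.
Gamma(α, β) with Poisson data over total exposure Σt gives posterior Gamma(α+Σx, β+Σt) = Gamma(237, 48).
Posterior mode = (α'−1)/β' = 236/48 = 59/12.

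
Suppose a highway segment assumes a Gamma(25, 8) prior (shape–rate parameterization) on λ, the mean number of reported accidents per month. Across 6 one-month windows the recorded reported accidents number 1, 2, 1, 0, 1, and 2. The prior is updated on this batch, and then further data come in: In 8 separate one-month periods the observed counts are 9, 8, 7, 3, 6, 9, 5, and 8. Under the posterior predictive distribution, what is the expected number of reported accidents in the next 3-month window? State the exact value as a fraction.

261/22

Total count: 1 + 2 + 1 + 0 + 1 + 2 = 7.
Total exposure: 6 months.
After the first batch: Gamma(25 + 7, 8 + 6) = Gamma(32, 14).
Total count: 9 + 8 + 7 + 3 + 6 + 9 + 5 + 8 = 55.
Total exposure: 8 months.
After the second batch: Gamma(32 + 55, 14 + 8) = Gamma(87, 22).
Predictive mean over a 3-month window = T·E[λ|data] = 3·87/22 = 261/22.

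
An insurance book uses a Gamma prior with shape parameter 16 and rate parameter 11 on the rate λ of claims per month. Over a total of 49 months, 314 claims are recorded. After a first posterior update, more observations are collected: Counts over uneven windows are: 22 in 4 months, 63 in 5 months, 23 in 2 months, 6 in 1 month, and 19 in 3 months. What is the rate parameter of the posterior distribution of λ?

75

Total count 314 over total exposure 49 months.
After the first batch: Gamma(16 + 314, 11 + 49) = Gamma(330, 60).
Total count: 22 + 63 + 23 + 6 + 19 = 133.
Total exposure: 4 + 5 + 2 + 1 + 3 = 15 months.
After the second batch: Gamma(330 + 133, 60 + 15) = Gamma(463, 75).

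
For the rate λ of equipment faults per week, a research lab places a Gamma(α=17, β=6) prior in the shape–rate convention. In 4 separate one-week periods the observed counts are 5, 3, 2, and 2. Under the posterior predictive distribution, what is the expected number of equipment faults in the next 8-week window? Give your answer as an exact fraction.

116/5

Total count: 5 + 3 + 2 + 2 = 12.
Total exposure: 4 weeks.
The Gamma prior is conjugate for the Poisson rate, so λ | data ~ Gamma(17+12, 6+4) = Gamma(29, 10).
Predictive mean over an 8-week window = T·E[λ|data] = 8·29/10 = 116/5.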